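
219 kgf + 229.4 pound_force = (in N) 3168. Check: 1 kgf = 9.80665 N, so 219 kgf = 219 * 9.80665 = 2147.6563 N. 1 pound_force = 4.4482216 N, so 229.4 pound_force = 229.4 * 4.4482216 = 1020.422 N. Sum: 2147.6563 + 1020.422 = 3168.0784 N. Result: 3168.0784 N ≈ 3168 N (4 s.f.).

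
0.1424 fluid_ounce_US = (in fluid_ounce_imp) 0.1482. Check: 1 fluid_ounce_US = 2.957353e-05 m^3, so 0.1424 fluid_ounce_US = 0.1424 * 2.957353e-05 = 4.2112706e-06 m^3. 1 fluid_ounce_imp = 2.8413063e-05 m^3, so 4.2112706e-06 m^3 = 4.2112706e-06 / 2.8413063e-05 = 0.148216 fluid_ounce_imp ≈ 0.1482 fluid_ounce_imp (4 s.f.).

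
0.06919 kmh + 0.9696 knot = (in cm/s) 51.8. Check: 1 kmh = 0.27777778 m/s, so 0.06919 kmh = 0.06919 * 0.27777778 = 0.019219444 m/s. 1 knot = 0.51444444 m/s, so 0.9696 knot = 0.9696 * 0.51444444 = 0.49880533 m/s. Sum: 0.019219444 + 0.49880533 = 0.51802478 m/s. 1 cm/s = 0.01 m/s, so 0.51802478 m/s = 0.51802478 / 0.01 = 51.802478 cm/s ≈ 51.8 cm/s (4 s.f.).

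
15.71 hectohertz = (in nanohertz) 1 hectohertz = 100 Hz, so 15.71 hectohertz = 15.71 * 100 = 1571 Hz. 1 nanohertz = 1e-09 Hz, so 1571 Hz = 1571 / 1e-09 = 1.571e+12 nanohertz. Final answer: 1.571e+12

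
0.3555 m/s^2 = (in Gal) 35.55. Check: 1 Gal = 0.01 m/s^2, so 0.3555 m/s^2 = 0.3555 / 0.01 = 35.55 Gal.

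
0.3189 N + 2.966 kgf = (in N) 29.41. Check: 0.3189 N is already in N. 1 kgf = 9.80665 N, so 2.966 kgf = 2.966 * 9.80665 = 29.086524 N. Sum: 0.3189 + 29.086524 = 29.405424 N. Result: 29.405424 N ≈ 29.41 N (4 s.f.).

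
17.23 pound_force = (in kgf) 1 pound_force = 4.4482216 N, so 17.23 pound_force = 17.23 * 4.4482216 = 76.642858 N. 1 kgf = 9.80665 N, so 76.642858 N = 76.642858 / 9.80665 = 7.8153965 kgf ≈ 7.815 kgf (4 s.f.). Final answer: 7.815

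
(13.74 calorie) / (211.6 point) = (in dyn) 1 calorie = 4.184 J, so 13.74 calorie = 13.74 * 4.184 = 57.48816 J. 1 point = 0.00035277778 m, so 211.6 point = 211.6 * 0.00035277778 = 0.074647778 m. Combine: 57.48816 J / 0.074647778 m = 770.12554 N. 1 dyn = 1e-05 N, so 770.12554 N = 770.12554 / 1e-05 = 77012554 dyn ≈ 7.701e+07 dyn (4 s.f.). Final answer: 7.701e+07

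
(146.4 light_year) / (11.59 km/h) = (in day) 1 light_year = 9.4607305e+15 m, so 146.4 light_year = 146.4 * 9.4607305e+15 = 1.3850509e+18 m. 1 km/h = 0.27777778 m/s, so 11.59 km/h = 11.59 * 0.27777778 = 3.2194444 m/s. Combine: 1.3850509e+18 m / 3.2194444 m/s = 4.3021427e+17 s. 1 day = 86400 s, so 4.3021427e+17 s = 4.3021427e+17 / 86400 = 4.9793318e+12 day ≈ 4.979e+12 day (4 s.f.). Final answer: 4.979e+12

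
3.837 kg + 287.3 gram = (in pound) 9.093. Check: 3.837 kg is already in kg. 1 gram = 0.001 kg, so 287.3 gram = 287.3 * 0.001 = 0.2873 kg. Sum: 3.837 + 0.2873 = 4.1243 kg. 1 pound = 0.45359237 kg, so 4.1243 kg = 4.1243 / 0.45359237 = 9.0925251 pound ≈ 9.093 pound (4 s.f.).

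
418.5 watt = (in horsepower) 418.5 watt = 418.5 W. 1 horsepower = 745.69987 W, so 418.5 W = 418.5 / 745.69987 = 0.56121774 horsepower ≈ 0.5612 horsepower (4 s.f.). Final answer: 0.5612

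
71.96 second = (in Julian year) 71.96 second = 71.96 s. 1 Julian year = 31557600 s, so 71.96 s = 71.96 / 31557600 = 2.2802748e-06 Julian year ≈ 2.28e-06 Julian year (4 s.f.). Final answer: 2.28e-06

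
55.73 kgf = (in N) 1 kgf = 9.80665 N, so 55.73 kgf = 55.73 * 9.80665 = 546.5246 N. Result: 546.5246 N ≈ 546.5 N (4 s.f.). Final answer: 546.5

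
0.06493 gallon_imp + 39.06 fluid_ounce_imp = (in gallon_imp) 1 gallon_imp = 0.00454609 m^3, so 0.06493 gallon_imp = 0.06493 * 0.00454609 = 0.00029517762 m^3. 1 fluid_ounce_imp = 2.8413063e-05 m^3, so 39.06 fluid_ounce_imp = 39.06 * 2.8413063e-05 = 0.0011098142 m^3. Sum: 0.00029517762 + 0.0011098142 = 0.0014049918 m^3. 1 gallon_imp = 0.00454609 m^3, so 0.0014049918 m^3 = 0.0014049918 / 0.00454609 = 0.309055 gallon_imp ≈ 0.3091 gallon_imp (4 s.f.). Final answer: 0.3091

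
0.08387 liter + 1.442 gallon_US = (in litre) 5.542. Check: 1 liter = 0.001 m^3, so 0.08387 liter = 0.08387 * 0.001 = 8.387e-05 m^3. 1 gallon_US = 0.0037854118 m^3, so 1.442 gallon_US = 1.442 * 0.0037854118 = 0.0054585638 m^3. Sum: 8.387e-05 + 0.0054585638 = 0.0055424338 m^3. 1 litre = 0.001 m^3, so 0.0055424338 m^3 = 0.0055424338 / 0.001 = 5.5424338 litre ≈ 5.542 litre (4 s.f.).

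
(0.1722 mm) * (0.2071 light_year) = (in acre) 8.337e+07. Check: 1 mm = 0.001 m, so 0.1722 mm = 0.1722 * 0.001 = 0.0001722 m. 1 light_year = 9.4607305e+15 m, so 0.2071 light_year = 0.2071 * 9.4607305e+15 = 1.9593173e+15 m. Combine: 0.0001722 m * 1.9593173e+15 m = 3.3739444e+11 m^2. 1 acre = 4046.8564 m^2, so 3.3739444e+11 m^2 = 3.3739444e+11 / 4046.8564 = 83371981 acre ≈ 8.337e+07 acre (4 s.f.).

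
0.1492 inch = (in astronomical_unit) 2.533e-14. Check: 1 inch = 0.0254 m, so 0.1492 inch = 0.1492 * 0.0254 = 0.00378968 m. 1 astronomical_unit = 1.4959787e+11 m, so 0.00378968 m = 0.00378968 / 1.4959787e+11 = 2.5332446e-14 astronomical_unit ≈ 2.533e-14 astronomical_unit (4 s.f.).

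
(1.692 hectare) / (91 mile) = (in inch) 4.549. Check: 1 hectare = 10000 m^2, so 1.692 hectare = 1.692 * 10000 = 16920 m^2. 1 mile = 1609.344 m, so 91 mile = 91 * 1609.344 = 146450.3 m. Combine: 16920 m^2 / 146450.3 m = 0.11553407 m. 1 inch = 0.0254 m, so 0.11553407 m = 0.11553407 / 0.0254 = 4.5485855 inch ≈ 4.549 inch (4 s.f.).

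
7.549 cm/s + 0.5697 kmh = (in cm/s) 23.37. Check: 1 cm/s = 0.01 m/s, so 7.549 cm/s = 7.549 * 0.01 = 0.07549 m/s. 1 kmh = 0.27777778 m/s, so 0.5697 kmh = 0.5697 * 0.27777778 = 0.15825 m/s. Sum: 0.07549 + 0.15825 = 0.23374 m/s. 1 cm/s = 0.01 m/s, so 0.23374 m/s = 0.23374 / 0.01 = 23.374 cm/s ≈ 23.37 cm/s (4 s.f.).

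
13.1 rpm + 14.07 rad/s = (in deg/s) 884.8. Check: 1 rpm = 0.10471976 rad/s, so 13.1 rpm = 13.1 * 0.10471976 = 1.3718288 rad/s. 14.07 rad/s is already in rad/s. Sum: 1.3718288 + 14.07 = 15.441829 rad/s. 1 deg/s = 0.017453293 rad/s, so 15.441829 rad/s = 15.441829 / 0.017453293 = 884.75162 deg/s ≈ 884.8 deg/s (4 s.f.).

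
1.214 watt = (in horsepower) 1.214 watt = 1.214 W. 1 horsepower = 745.69987 W, so 1.214 W = 1.214 / 745.69987 = 0.0016280008 horsepower ≈ 0.001628 horsepower (4 s.f.). Final answer: 0.001628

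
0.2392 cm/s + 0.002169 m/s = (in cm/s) 0.4561. Check: 1 cm/s = 0.01 m/s, so 0.2392 cm/s = 0.2392 * 0.01 = 0.002392 m/s. 0.002169 m/s is already in m/s. Sum: 0.002392 + 0.002169 = 0.004561 m/s. 1 cm/s = 0.01 m/s, so 0.004561 m/s = 0.004561 / 0.01 = 0.4561 cm/s.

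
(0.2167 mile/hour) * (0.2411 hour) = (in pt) 1 mile/hour = 0.44704 m/s, so 0.2167 mile/hour = 0.2167 * 0.44704 = 0.096873568 m/s. 1 hour = 3600 s, so 0.2411 hour = 0.2411 * 3600 = 867.96 s. Combine: 0.096873568 m/s * 867.96 s = 84.082382 m. 1 pt = 0.00035277778 m, so 84.082382 m = 84.082382 / 0.00035277778 = 238343.76 pt ≈ 2.383e+05 pt (4 s.f.). Final answer: 2.383e+05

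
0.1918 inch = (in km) 1 inch = 0.0254 m, so 0.1918 inch = 0.1918 * 0.0254 = 0.00487172 m. 1 km = 1000 m, so 0.00487172 m = 0.00487172 / 1000 = 4.87172e-06 km ≈ 4.872e-06 km (4 s.f.). Final answer: 4.872e-06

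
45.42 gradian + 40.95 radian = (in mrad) 4.166e+04. Check: 1 gradian = 0.015707963 rad, so 45.42 gradian = 45.42 * 0.015707963 = 0.71345569 rad. 40.95 radian = 40.95 rad. Sum: 0.71345569 + 40.95 = 41.663456 rad. 1 mrad = 0.001 rad, so 41.663456 rad = 41.663456 / 0.001 = 41663.456 mrad ≈ 4.166e+04 mrad (4 s.f.).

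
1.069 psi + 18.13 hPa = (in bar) 0.09183. Check: 1 psi = 6894.7573 Pa, so 1.069 psi = 1.069 * 6894.7573 = 7370.4955 Pa. 1 hPa = 100 Pa, so 18.13 hPa = 18.13 * 100 = 1813 Pa. Sum: 7370.4955 + 1813 = 9183.4955 Pa. 1 bar = 100000 Pa, so 9183.4955 Pa = 9183.4955 / 100000 = 0.091834955 bar ≈ 0.09183 bar (4 s.f.).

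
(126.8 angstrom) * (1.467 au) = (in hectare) 0.2783. Check: 1 angstrom = 1e-10 m, so 126.8 angstrom = 126.8 * 1e-10 = 1.268e-08 m. 1 au = 1.4959787e+11 m, so 1.467 au = 1.467 * 1.4959787e+11 = 2.1946008e+11 m. Combine: 1.268e-08 m * 2.1946008e+11 m = 2782.7538 m^2. 1 hectare = 10000 m^2, so 2782.7538 m^2 = 2782.7538 / 10000 = 0.27827538 hectare ≈ 0.2783 hectare (4 s.f.).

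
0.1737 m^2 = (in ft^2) 1 ft^2 = 0.09290304 m^2, so 0.1737 m^2 = 0.1737 / 0.09290304 = 1.8696912 ft^2 ≈ 1.87 ft^2 (4 s.f.). Final answer: 1.87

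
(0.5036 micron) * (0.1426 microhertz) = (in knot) 1 micron = 1e-06 m, so 0.5036 micron = 0.5036 * 1e-06 = 5.036e-07 m. 1 microhertz = 1e-06 Hz, so 0.1426 microhertz = 0.1426 * 1e-06 = 1.426e-07 Hz. Combine: 5.036e-07 m * 1.426e-07 Hz = 7.181336e-14 m/s. 1 knot = 0.51444444 m/s, so 7.181336e-14 m/s = 7.181336e-14 / 0.51444444 = 1.39594e-13 knot ≈ 1.396e-13 knot (4 s.f.). Final answer: 1.396e-13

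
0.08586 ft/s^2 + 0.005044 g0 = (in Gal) 1 ft/s^2 = 0.3048 m/s^2, so 0.08586 ft/s^2 = 0.08586 * 0.3048 = 0.026170128 m/s^2. 1 g0 = 9.80665 m/s^2, so 0.005044 g0 = 0.005044 * 9.80665 = 0.049464743 m/s^2. Sum: 0.026170128 + 0.049464743 = 0.075634871 m/s^2. 1 Gal = 0.01 m/s^2, so 0.075634871 m/s^2 = 0.075634871 / 0.01 = 7.5634871 Gal ≈ 7.563 Gal (4 s.f.). Final answer: 7.563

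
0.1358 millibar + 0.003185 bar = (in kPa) 1 millibar = 100 Pa, so 0.1358 millibar = 0.1358 * 100 = 13.58 Pa. 1 bar = 100000 Pa, so 0.003185 bar = 0.003185 * 100000 = 318.5 Pa. Sum: 13.58 + 318.5 = 332.08 Pa. 1 kPa = 1000 Pa, so 332.08 Pa = 332.08 / 1000 = 0.33208 kPa ≈ 0.3321 kPa (4 s.f.). Final answer: 0.3321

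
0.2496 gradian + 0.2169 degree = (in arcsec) 1590. Check: 1 gradian = 0.015707963 rad, so 0.2496 gradian = 0.2496 * 0.015707963 = 0.0039207076 rad. 1 degree = 0.017453293 rad, so 0.2169 degree = 0.2169 * 0.017453293 = 0.0037856191 rad. Sum: 0.0039207076 + 0.0037856191 = 0.0077063268 rad. 1 arcsec = 4.8481368e-06 rad, so 0.0077063268 rad = 0.0077063268 / 4.8481368e-06 = 1589.544 arcsec ≈ 1590 arcsec (4 s.f.).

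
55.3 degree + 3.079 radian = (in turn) 0.6436. Check: 1 degree = 0.017453293 rad, so 55.3 degree = 55.3 * 0.017453293 = 0.96516708 rad. 3.079 radian = 3.079 rad. Sum: 0.96516708 + 3.079 = 4.0441671 rad. 1 turn = 6.2831853 rad, so 4.0441671 rad = 4.0441671 / 6.2831853 = 0.64364918 turn ≈ 0.6436 turn (4 s.f.).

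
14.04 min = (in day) 1 min = 60 s, so 14.04 min = 14.04 * 60 = 842.4 s. 1 day = 86400 s, so 842.4 s = 842.4 / 86400 = 0.00975 day. Final answer: 0.00975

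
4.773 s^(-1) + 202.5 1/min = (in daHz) 0.8148. Check: 4.773 s^(-1) = 4.773 Hz. 1 1/min = 0.016666667 Hz, so 202.5 1/min = 202.5 * 0.016666667 = 3.375 Hz. Sum: 4.773 + 3.375 = 8.148 Hz. 1 daHz = 10 Hz, so 8.148 Hz = 8.148 / 10 = 0.8148 daHz.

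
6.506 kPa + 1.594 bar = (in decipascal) 1.659e+06. Check: 1 kPa = 1000 Pa, so 6.506 kPa = 6.506 * 1000 = 6506 Pa. 1 bar = 100000 Pa, so 1.594 bar = 1.594 * 100000 = 159400 Pa. Sum: 6506 + 159400 = 165906 Pa. 1 decipascal = 0.1 Pa, so 165906 Pa = 165906 / 0.1 = 1659060 decipascal ≈ 1.659e+06 decipascal (4 s.f.).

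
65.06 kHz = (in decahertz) 6506. Check: 1 kHz = 1000 Hz, so 65.06 kHz = 65.06 * 1000 = 65060 Hz. 1 decahertz = 10 Hz, so 65060 Hz = 65060 / 10 = 6506 decahertz.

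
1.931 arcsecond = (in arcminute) 0.03218. Check: 1 arcsecond = 4.8481368e-06 rad, so 1.931 arcsecond = 1.931 * 4.8481368e-06 = 9.3617522e-06 rad. 1 arcminute = 0.00029088821 rad, so 9.3617522e-06 rad = 9.3617522e-06 / 0.00029088821 = 0.032183333 arcminute ≈ 0.03218 arcminute (4 s.f.).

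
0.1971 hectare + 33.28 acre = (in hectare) 13.67. Check: 1 hectare = 10000 m^2, so 0.1971 hectare = 0.1971 * 10000 = 1971 m^2. 1 acre = 4046.8564 m^2, so 33.28 acre = 33.28 * 4046.8564 = 134679.38 m^2. Sum: 1971 + 134679.38 = 136650.38 m^2. 1 hectare = 10000 m^2, so 136650.38 m^2 = 136650.38 / 10000 = 13.665038 hectare ≈ 13.67 hectare (4 s.f.).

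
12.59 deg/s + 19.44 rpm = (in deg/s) 1 deg/s = 0.017453293 rad/s, so 12.59 deg/s = 12.59 * 0.017453293 = 0.21973695 rad/s. 1 rpm = 0.10471976 rad/s, so 19.44 rpm = 19.44 * 0.10471976 = 2.035752 rad/s. Sum: 0.21973695 + 2.035752 = 2.255489 rad/s. 1 deg/s = 0.017453293 rad/s, so 2.255489 rad/s = 2.255489 / 0.017453293 = 129.23 deg/s ≈ 129.2 deg/s (4 s.f.). Final answer: 129.2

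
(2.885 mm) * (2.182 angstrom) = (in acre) 1.556e-16. Check: 1 mm = 0.001 m, so 2.885 mm = 2.885 * 0.001 = 0.002885 m. 1 angstrom = 1e-10 m, so 2.182 angstrom = 2.182 * 1e-10 = 2.182e-10 m. Combine: 0.002885 m * 2.182e-10 m = 6.29507e-13 m^2. 1 acre = 4046.8564 m^2, so 6.29507e-13 m^2 = 6.29507e-13 / 4046.8564 = 1.5555457e-16 acre ≈ 1.556e-16 acre (4 s.f.).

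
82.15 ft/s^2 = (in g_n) 1 ft/s^2 = 0.3048 m/s^2, so 82.15 ft/s^2 = 82.15 * 0.3048 = 25.03932 m/s^2. 1 g_n = 9.80665 m/s^2, so 25.03932 m/s^2 = 25.03932 / 9.80665 = 2.5533001 g_n ≈ 2.553 g_n (4 s.f.). Final answer: 2.553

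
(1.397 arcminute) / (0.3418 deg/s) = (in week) 1 arcminute = 0.00029088821 rad, so 1.397 arcminute = 1.397 * 0.00029088821 = 0.00040637083 rad. 1 deg/s = 0.017453293 rad/s, so 0.3418 deg/s = 0.3418 * 0.017453293 = 0.0059655354 rad/s. Combine: 0.00040637083 rad / 0.0059655354 rad/s = 0.068119758 s. 1 week = 604800 s, so 0.068119758 s = 0.068119758 / 604800 = 1.1263188e-07 week ≈ 1.126e-07 week (4 s.f.). Final answer: 1.126e-07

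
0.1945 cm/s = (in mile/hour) 0.004351. Check: 1 cm/s = 0.01 m/s, so 0.1945 cm/s = 0.1945 * 0.01 = 0.001945 m/s. 1 mile/hour = 0.44704 m/s, so 0.001945 m/s = 0.001945 / 0.44704 = 0.0043508411 mile/hour ≈ 0.004351 mile/hour (4 s.f.).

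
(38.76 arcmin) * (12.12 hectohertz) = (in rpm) 130.5. Check: 1 arcmin = 0.00029088821 rad, so 38.76 arcmin = 38.76 * 0.00029088821 = 0.011274827 rad. 1 hectohertz = 100 Hz, so 12.12 hectohertz = 12.12 * 100 = 1212 Hz. Combine: 0.011274827 rad * 1212 Hz = 13.66509 rad/s. 1 rpm = 0.10471976 rad/s, so 13.66509 rad/s = 13.66509 / 0.10471976 = 130.492 rpm ≈ 130.5 rpm (4 s.f.).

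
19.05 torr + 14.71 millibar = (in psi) 1 torr = 133.32237 Pa, so 19.05 torr = 19.05 * 133.32237 = 2539.7911 Pa. 1 millibar = 100 Pa, so 14.71 millibar = 14.71 * 100 = 1471 Pa. Sum: 2539.7911 + 1471 = 4010.7911 Pa. 1 psi = 6894.7573 Pa, so 4010.7911 Pa = 4010.7911 / 6894.7573 = 0.58171607 psi ≈ 0.5817 psi (4 s.f.). Final answer: 0.5817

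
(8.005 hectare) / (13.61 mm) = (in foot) 1 hectare = 10000 m^2, so 8.005 hectare = 8.005 * 10000 = 80050 m^2. 1 mm = 0.001 m, so 13.61 mm = 13.61 * 0.001 = 0.01361 m. Combine: 80050 m^2 / 0.01361 m = 5881704.6 m. 1 foot = 0.3048 m, so 5881704.6 m = 5881704.6 / 0.3048 = 19296931 foot ≈ 1.93e+07 foot (4 s.f.). Final answer: 1.93e+07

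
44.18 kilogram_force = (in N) 1 kilogram_force = 9.80665 N, so 44.18 kilogram_force = 44.18 * 9.80665 = 433.2578 N. Result: 433.2578 N ≈ 433.3 N (4 s.f.). Final answer: 433.3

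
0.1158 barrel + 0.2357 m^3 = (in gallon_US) 67.13. Check: 1 barrel = 0.15898729 m^3, so 0.1158 barrel = 0.1158 * 0.15898729 = 0.018410729 m^3. 0.2357 m^3 is already in m^3. Sum: 0.018410729 + 0.2357 = 0.25411073 m^3. 1 gallon_US = 0.0037854118 m^3, so 0.25411073 m^3 = 0.25411073 / 0.0037854118 = 67.128953 gallon_US ≈ 67.13 gallon_US (4 s.f.).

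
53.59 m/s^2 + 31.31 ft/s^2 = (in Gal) 6313. Check: 53.59 m/s^2 is already in m/s^2. 1 ft/s^2 = 0.3048 m/s^2, so 31.31 ft/s^2 = 31.31 * 0.3048 = 9.543288 m/s^2. Sum: 53.59 + 9.543288 = 63.133288 m/s^2. 1 Gal = 0.01 m/s^2, so 63.133288 m/s^2 = 63.133288 / 0.01 = 6313.3288 Gal ≈ 6313 Gal (4 s.f.).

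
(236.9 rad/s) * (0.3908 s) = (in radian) 92.58. Check: 236.9 rad/s is already in rad/s. 0.3908 s is already in s. Combine: 236.9 rad/s * 0.3908 s = 92.58052 rad. 92.58052 rad = 92.58052 radian ≈ 92.58 radian (4 s.f.).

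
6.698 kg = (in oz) 1 oz = 0.028349523 kg, so 6.698 kg = 6.698 / 0.028349523 = 236.265 oz ≈ 236.3 oz (4 s.f.). Final answer: 236.3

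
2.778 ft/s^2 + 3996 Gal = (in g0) 1 ft/s^2 = 0.3048 m/s^2, so 2.778 ft/s^2 = 2.778 * 0.3048 = 0.8467344 m/s^2. 1 Gal = 0.01 m/s^2, so 3996 Gal = 3996 * 0.01 = 39.96 m/s^2. Sum: 0.8467344 + 39.96 = 40.806734 m/s^2. 1 g0 = 9.80665 m/s^2, so 40.806734 m/s^2 = 40.806734 / 9.80665 = 4.1611289 g0 ≈ 4.161 g0 (4 s.f.). Final answer: 4.161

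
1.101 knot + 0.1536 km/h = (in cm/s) 60.91. Check: 1 knot = 0.51444444 m/s, so 1.101 knot = 1.101 * 0.51444444 = 0.56640333 m/s. 1 km/h = 0.27777778 m/s, so 0.1536 km/h = 0.1536 * 0.27777778 = 0.042666667 m/s. Sum: 0.56640333 + 0.042666667 = 0.60907 m/s. 1 cm/s = 0.01 m/s, so 0.60907 m/s = 0.60907 / 0.01 = 60.907 cm/s ≈ 60.91 cm/s (4 s.f.).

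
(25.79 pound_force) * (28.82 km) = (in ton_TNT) 1 pound_force = 4.4482216 N, so 25.79 pound_force = 25.79 * 4.4482216 = 114.71964 N. 1 km = 1000 m, so 28.82 km = 28.82 * 1000 = 28820 m. Combine: 114.71964 N * 28820 m = 3306219.9 J. 1 ton_TNT = 4.184e+09 J, so 3306219.9 J = 3306219.9 / 4.184e+09 = 0.00079020552 ton_TNT ≈ 0.0007902 ton_TNT (4 s.f.). Final answer: 0.0007902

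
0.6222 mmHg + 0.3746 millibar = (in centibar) 1 mmHg = 133.32237 Pa, so 0.6222 mmHg = 0.6222 * 133.32237 = 82.953178 Pa. 1 millibar = 100 Pa, so 0.3746 millibar = 0.3746 * 100 = 37.46 Pa. Sum: 82.953178 + 37.46 = 120.41318 Pa. 1 centibar = 1000 Pa, so 120.41318 Pa = 120.41318 / 1000 = 0.12041318 centibar ≈ 0.1204 centibar (4 s.f.). Final answer: 0.1204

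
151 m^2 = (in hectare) 0.0151. Check: 1 hectare = 10000 m^2, so 151 m^2 = 151 / 10000 = 0.0151 hectare.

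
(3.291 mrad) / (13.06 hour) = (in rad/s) 1 mrad = 0.001 rad, so 3.291 mrad = 3.291 * 0.001 = 0.003291 rad. 1 hour = 3600 s, so 13.06 hour = 13.06 * 3600 = 47016 s. Combine: 0.003291 rad / 47016 s = 6.9997448e-08 rad/s. Result: 6.9997448e-08 rad/s ≈ 7e-08 rad/s (4 s.f.). Final answer: 7e-08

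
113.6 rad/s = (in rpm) 1085. Check: 1 rpm = 0.10471976 rad/s, so 113.6 rad/s = 113.6 / 0.10471976 = 1084.8001 rpm ≈ 1085 rpm (4 s.f.).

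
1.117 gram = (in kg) 0.001117. Check: 1 gram = 0.001 kg, so 1.117 gram = 1.117 * 0.001 = 0.001117 kg. Result: 0.001117 kg.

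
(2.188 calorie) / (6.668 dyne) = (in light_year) 1.451e-11. Check: 1 calorie = 4.184 J, so 2.188 calorie = 2.188 * 4.184 = 9.154592 J. 1 dyne = 1e-05 N, so 6.668 dyne = 6.668 * 1e-05 = 6.668e-05 N. Combine: 9.154592 J / 6.668e-05 N = 137291.42 m. 1 light_year = 9.4607305e+15 m, so 137291.42 m = 137291.42 / 9.4607305e+15 = 1.4511715e-11 light_year ≈ 1.451e-11 light_year (4 s.f.).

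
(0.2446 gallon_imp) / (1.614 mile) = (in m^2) 4.281e-07. Check: 1 gallon_imp = 0.00454609 m^3, so 0.2446 gallon_imp = 0.2446 * 0.00454609 = 0.0011119736 m^3. 1 mile = 1609.344 m, so 1.614 mile = 1.614 * 1609.344 = 2597.4812 m. Combine: 0.0011119736 m^3 / 2597.4812 m = 4.2809688e-07 m^2. Result: 4.2809688e-07 m^2 ≈ 4.281e-07 m^2 (4 s.f.).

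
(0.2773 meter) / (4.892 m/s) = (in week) 0.2773 meter = 0.2773 m. 4.892 m/s is already in m/s. Combine: 0.2773 m / 4.892 m/s = 0.056684383 s. 1 week = 604800 s, so 0.056684383 s = 0.056684383 / 604800 = 9.3724178e-08 week ≈ 9.372e-08 week (4 s.f.). Final answer: 9.372e-08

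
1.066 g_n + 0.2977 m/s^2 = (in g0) 1.096. Check: 1 g_n = 9.80665 m/s^2, so 1.066 g_n = 1.066 * 9.80665 = 10.453889 m/s^2. 0.2977 m/s^2 is already in m/s^2. Sum: 10.453889 + 0.2977 = 10.751589 m/s^2. 1 g0 = 9.80665 m/s^2, so 10.751589 m/s^2 = 10.751589 / 9.80665 = 1.096357 g0 ≈ 1.096 g0 (4 s.f.).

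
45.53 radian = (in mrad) 45.53 radian = 45.53 rad. 1 mrad = 0.001 rad, so 45.53 rad = 45.53 / 0.001 = 45530 mrad ≈ 4.553e+04 mrad (4 s.f.). Final answer: 4.553e+04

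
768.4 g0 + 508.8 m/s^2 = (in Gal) 8.044e+05. Check: 1 g0 = 9.80665 m/s^2, so 768.4 g0 = 768.4 * 9.80665 = 7535.4299 m/s^2. 508.8 m/s^2 is already in m/s^2. Sum: 7535.4299 + 508.8 = 8044.2299 m/s^2. 1 Gal = 0.01 m/s^2, so 8044.2299 m/s^2 = 8044.2299 / 0.01 = 804422.99 Gal ≈ 8.044e+05 Gal (4 s.f.).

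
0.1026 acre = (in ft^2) 1 acre = 4046.8564 m^2, so 0.1026 acre = 0.1026 * 4046.8564 = 415.20747 m^2. 1 ft^2 = 0.09290304 m^2, so 415.20747 m^2 = 415.20747 / 0.09290304 = 4469.256 ft^2 ≈ 4469 ft^2 (4 s.f.). Final answer: 4469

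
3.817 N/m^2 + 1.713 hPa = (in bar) 0.001751. Check: 3.817 N/m^2 = 3.817 Pa. 1 hPa = 100 Pa, so 1.713 hPa = 1.713 * 100 = 171.3 Pa. Sum: 3.817 + 171.3 = 175.117 Pa. 1 bar = 100000 Pa, so 175.117 Pa = 175.117 / 100000 = 0.00175117 bar ≈ 0.001751 bar (4 s.f.).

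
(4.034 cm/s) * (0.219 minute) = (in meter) 1 cm/s = 0.01 m/s, so 4.034 cm/s = 4.034 * 0.01 = 0.04034 m/s. 1 minute = 60 s, so 0.219 minute = 0.219 * 60 = 13.14 s. Combine: 0.04034 m/s * 13.14 s = 0.5300676 m. 0.5300676 m = 0.5300676 meter ≈ 0.5301 meter (4 s.f.). Final answer: 0.5301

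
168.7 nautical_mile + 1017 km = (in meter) 1 nautical_mile = 1852 m, so 168.7 nautical_mile = 168.7 * 1852 = 312432.4 m. 1 km = 1000 m, so 1017 km = 1017 * 1000 = 1017000 m. Sum: 312432.4 + 1017000 = 1329432.4 m. 1329432.4 m = 1329432.4 meter ≈ 1.329e+06 meter (4 s.f.). Final answer: 1.329e+06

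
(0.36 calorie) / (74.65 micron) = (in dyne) 2.018e+09. Check: 1 calorie = 4.184 J, so 0.36 calorie = 0.36 * 4.184 = 1.50624 J. 1 micron = 1e-06 m, so 74.65 micron = 74.65 * 1e-06 = 7.465e-05 m. Combine: 1.50624 J / 7.465e-05 m = 20177.361 N. 1 dyne = 1e-05 N, so 20177.361 N = 20177.361 / 1e-05 = 2.0177361e+09 dyne ≈ 2.018e+09 dyne (4 s.f.).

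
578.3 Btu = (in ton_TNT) 0.0001458. Check: 1 Btu = 1055.0559 J, so 578.3 Btu = 578.3 * 1055.0559 = 610138.8 J. 1 ton_TNT = 4.184e+09 J, so 610138.8 J = 610138.8 / 4.184e+09 = 0.00014582667 ton_TNT ≈ 0.0001458 ton_TNT (4 s.f.).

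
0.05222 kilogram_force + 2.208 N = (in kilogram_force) 0.2774. Check: 1 kilogram_force = 9.80665 N, so 0.05222 kilogram_force = 0.05222 * 9.80665 = 0.51210326 N. 2.208 N is already in N. Sum: 0.51210326 + 2.208 = 2.7201033 N. 1 kilogram_force = 9.80665 N, so 2.7201033 N = 2.7201033 / 9.80665 = 0.27737334 kilogram_force ≈ 0.2774 kilogram_force (4 s.f.).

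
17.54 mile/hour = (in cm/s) 784.1. Check: 1 mile/hour = 0.44704 m/s, so 17.54 mile/hour = 17.54 * 0.44704 = 7.8410816 m/s. 1 cm/s = 0.01 m/s, so 7.8410816 m/s = 7.8410816 / 0.01 = 784.10816 cm/s ≈ 784.1 cm/s (4 s.f.).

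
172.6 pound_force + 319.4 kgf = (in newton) 3900. Check: 1 pound_force = 4.4482216 N, so 172.6 pound_force = 172.6 * 4.4482216 = 767.76305 N. 1 kgf = 9.80665 N, so 319.4 kgf = 319.4 * 9.80665 = 3132.244 N. Sum: 767.76305 + 3132.244 = 3900.0071 N. 3900.0071 N = 3900.0071 newton ≈ 3900 newton (4 s.f.).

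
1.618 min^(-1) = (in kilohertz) 1 min^(-1) = 0.016666667 Hz, so 1.618 min^(-1) = 1.618 * 0.016666667 = 0.026966667 Hz. 1 kilohertz = 1000 Hz, so 0.026966667 Hz = 0.026966667 / 1000 = 2.6966667e-05 kilohertz ≈ 2.697e-05 kilohertz (4 s.f.). Final answer: 2.697e-05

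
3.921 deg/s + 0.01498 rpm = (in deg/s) 4.011. Check: 1 deg/s = 0.017453293 rad/s, so 3.921 deg/s = 3.921 * 0.017453293 = 0.06843436 rad/s. 1 rpm = 0.10471976 rad/s, so 0.01498 rpm = 0.01498 * 0.10471976 = 0.0015687019 rad/s. Sum: 0.06843436 + 0.0015687019 = 0.070003062 rad/s. 1 deg/s = 0.017453293 rad/s, so 0.070003062 rad/s = 0.070003062 / 0.017453293 = 4.01088 deg/s ≈ 4.011 deg/s (4 s.f.).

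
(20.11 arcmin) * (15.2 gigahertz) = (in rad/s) 8.892e+07. Check: 1 arcmin = 0.00029088821 rad, so 20.11 arcmin = 20.11 * 0.00029088821 = 0.0058497619 rad. 1 gigahertz = 1e+09 Hz, so 15.2 gigahertz = 15.2 * 1e+09 = 1.52e+10 Hz. Combine: 0.0058497619 rad * 1.52e+10 Hz = 88916381 rad/s. Result: 88916381 rad/s ≈ 8.892e+07 rad/s (4 s.f.).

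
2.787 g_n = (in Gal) 2733. Check: 1 g_n = 9.80665 m/s^2, so 2.787 g_n = 2.787 * 9.80665 = 27.331134 m/s^2. 1 Gal = 0.01 m/s^2, so 27.331134 m/s^2 = 27.331134 / 0.01 = 2733.1134 Gal ≈ 2733 Gal (4 s.f.).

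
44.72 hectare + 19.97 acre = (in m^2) 1 hectare = 10000 m^2, so 44.72 hectare = 44.72 * 10000 = 447200 m^2. 1 acre = 4046.8564 m^2, so 19.97 acre = 19.97 * 4046.8564 = 80815.723 m^2. Sum: 447200 + 80815.723 = 528015.72 m^2. Result: 528015.72 m^2 ≈ 5.28e+05 m^2 (4 s.f.). Final answer: 5.28e+05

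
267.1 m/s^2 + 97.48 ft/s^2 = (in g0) 267.1 m/s^2 is already in m/s^2. 1 ft/s^2 = 0.3048 m/s^2, so 97.48 ft/s^2 = 97.48 * 0.3048 = 29.711904 m/s^2. Sum: 267.1 + 29.711904 = 296.8119 m/s^2. 1 g0 = 9.80665 m/s^2, so 296.8119 m/s^2 = 296.8119 / 9.80665 = 30.266391 g0 ≈ 30.27 g0 (4 s.f.). Final answer: 30.27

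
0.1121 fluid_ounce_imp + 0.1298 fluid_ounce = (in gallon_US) 0.001855. Check: 1 fluid_ounce_imp = 2.8413063e-05 m^3, so 0.1121 fluid_ounce_imp = 0.1121 * 2.8413063e-05 = 3.1851043e-06 m^3. 1 fluid_ounce = 2.957353e-05 m^3, so 0.1298 fluid_ounce = 0.1298 * 2.957353e-05 = 3.8386441e-06 m^3. Sum: 3.1851043e-06 + 3.8386441e-06 = 7.0237484e-06 m^3. 1 gallon_US = 0.0037854118 m^3, so 7.0237484e-06 m^3 = 7.0237484e-06 / 0.0037854118 = 0.001855478 gallon_US ≈ 0.001855 gallon_US (4 s.f.).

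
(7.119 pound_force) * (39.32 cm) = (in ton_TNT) 2.976e-09. Check: 1 pound_force = 4.4482216 N, so 7.119 pound_force = 7.119 * 4.4482216 = 31.66689 N. 1 cm = 0.01 m, so 39.32 cm = 39.32 * 0.01 = 0.3932 m. Combine: 31.66689 N * 0.3932 m = 12.451421 J. 1 ton_TNT = 4.184e+09 J, so 12.451421 J = 12.451421 / 4.184e+09 = 2.975961e-09 ton_TNT ≈ 2.976e-09 ton_TNT (4 s.f.).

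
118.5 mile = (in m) 1 mile = 1609.344 m, so 118.5 mile = 118.5 * 1609.344 = 190707.26 m. Result: 190707.26 m ≈ 1.907e+05 m (4 s.f.). Final answer: 1.907e+05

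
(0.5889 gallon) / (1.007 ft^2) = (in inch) 1 gallon = 0.0037854118 m^3, so 0.5889 gallon = 0.5889 * 0.0037854118 = 0.002229229 m^3. 1 ft^2 = 0.09290304 m^2, so 1.007 ft^2 = 1.007 * 0.09290304 = 0.093553361 m^2. Combine: 0.002229229 m^3 / 0.093553361 m^2 = 0.023828422 m. 1 inch = 0.0254 m, so 0.023828422 m = 0.023828422 / 0.0254 = 0.93812686 inch ≈ 0.9381 inch (4 s.f.). Final answer: 0.9381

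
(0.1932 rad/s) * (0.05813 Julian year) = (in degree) 0.1932 rad/s is already in rad/s. 1 Julian year = 31557600 s, so 0.05813 Julian year = 0.05813 * 31557600 = 1834443.3 s. Combine: 0.1932 rad/s * 1834443.3 s = 354414.44 rad. 1 degree = 0.017453293 rad, so 354414.44 rad = 354414.44 / 0.017453293 = 20306452 degree ≈ 2.031e+07 degree (4 s.f.). Final answer: 2.031e+07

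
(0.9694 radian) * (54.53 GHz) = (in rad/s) 0.9694 radian = 0.9694 rad. 1 GHz = 1e+09 Hz, so 54.53 GHz = 54.53 * 1e+09 = 5.453e+10 Hz. Combine: 0.9694 rad * 5.453e+10 Hz = 5.2861382e+10 rad/s. Result: 5.2861382e+10 rad/s ≈ 5.286e+10 rad/s (4 s.f.). Final answer: 5.286e+10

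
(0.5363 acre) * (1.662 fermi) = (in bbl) 2.269e-11. Check: 1 acre = 4046.8564 m^2, so 0.5363 acre = 0.5363 * 4046.8564 = 2170.3291 m^2. 1 fermi = 1e-15 m, so 1.662 fermi = 1.662 * 1e-15 = 1.662e-15 m. Combine: 2170.3291 m^2 * 1.662e-15 m = 3.607087e-12 m^3. 1 bbl = 0.15898729 m^3, so 3.607087e-12 m^3 = 3.607087e-12 / 0.15898729 = 2.2687894e-11 bbl ≈ 2.269e-11 bbl (4 s.f.).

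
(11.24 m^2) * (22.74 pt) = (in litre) 11.24 m^2 is already in m^2. 1 pt = 0.00035277778 m, so 22.74 pt = 22.74 * 0.00035277778 = 0.0080221667 m. Combine: 11.24 m^2 * 0.0080221667 m = 0.090169153 m^3. 1 litre = 0.001 m^3, so 0.090169153 m^3 = 0.090169153 / 0.001 = 90.169153 litre ≈ 90.17 litre (4 s.f.). Final answer: 90.17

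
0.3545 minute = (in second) 1 minute = 60 s, so 0.3545 minute = 0.3545 * 60 = 21.27 s. 21.27 s = 21.27 second. Final answer: 21.27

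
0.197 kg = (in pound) 1 pound = 0.45359237 kg, so 0.197 kg = 0.197 / 0.45359237 = 0.43431066 pound ≈ 0.4343 pound (4 s.f.). Final answer: 0.4343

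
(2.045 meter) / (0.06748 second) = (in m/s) 30.31. Check: 2.045 meter = 2.045 m. 0.06748 second = 0.06748 s. Combine: 2.045 m / 0.06748 s = 30.305276 m/s. Result: 30.305276 m/s ≈ 30.31 m/s (4 s.f.).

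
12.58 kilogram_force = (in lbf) 1 kilogram_force = 9.80665 N, so 12.58 kilogram_force = 12.58 * 9.80665 = 123.36766 N. 1 lbf = 4.4482216 N, so 123.36766 N = 123.36766 / 4.4482216 = 27.734153 lbf ≈ 27.73 lbf (4 s.f.). Final answer: 27.73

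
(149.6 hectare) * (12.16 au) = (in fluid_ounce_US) 9.202e+22. Check: 1 hectare = 10000 m^2, so 149.6 hectare = 149.6 * 10000 = 1496000 m^2. 1 au = 1.4959787e+11 m, so 12.16 au = 12.16 * 1.4959787e+11 = 1.8191101e+12 m. Combine: 1496000 m^2 * 1.8191101e+12 m = 2.7213887e+18 m^3. 1 fluid_ounce_US = 2.957353e-05 m^3, so 2.7213887e+18 m^3 = 2.7213887e+18 / 2.957353e-05 = 9.20211e+22 fluid_ounce_US ≈ 9.202e+22 fluid_ounce_US (4 s.f.).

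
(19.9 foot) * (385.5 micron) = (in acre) 1 foot = 0.3048 m, so 19.9 foot = 19.9 * 0.3048 = 6.06552 m. 1 micron = 1e-06 m, so 385.5 micron = 385.5 * 1e-06 = 0.0003855 m. Combine: 6.06552 m * 0.0003855 m = 0.002338258 m^2. 1 acre = 4046.8564 m^2, so 0.002338258 m^2 = 0.002338258 / 4046.8564 = 5.7779613e-07 acre ≈ 5.778e-07 acre (4 s.f.). Final answer: 5.778e-07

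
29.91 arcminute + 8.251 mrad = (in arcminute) 1 arcminute = 0.00029088821 rad, so 29.91 arcminute = 29.91 * 0.00029088821 = 0.0087004663 rad. 1 mrad = 0.001 rad, so 8.251 mrad = 8.251 * 0.001 = 0.008251 rad. Sum: 0.0087004663 + 0.008251 = 0.016951466 rad. 1 arcminute = 0.00029088821 rad, so 0.016951466 rad = 0.016951466 / 0.00029088821 = 58.274849 arcminute ≈ 58.27 arcminute (4 s.f.). Final answer: 58.27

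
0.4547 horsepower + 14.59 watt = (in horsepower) 0.4743. Check: 1 horsepower = 745.69987 W, so 0.4547 horsepower = 0.4547 * 745.69987 = 339.06973 W. 14.59 watt = 14.59 W. Sum: 339.06973 + 14.59 = 353.65973 W. 1 horsepower = 745.69987 W, so 353.65973 W = 353.65973 / 745.69987 = 0.47426551 horsepower ≈ 0.4743 horsepower (4 s.f.).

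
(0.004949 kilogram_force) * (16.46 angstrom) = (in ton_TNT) 1 kilogram_force = 9.80665 N, so 0.004949 kilogram_force = 0.004949 * 9.80665 = 0.048533111 N. 1 angstrom = 1e-10 m, so 16.46 angstrom = 16.46 * 1e-10 = 1.646e-09 m. Combine: 0.048533111 N * 1.646e-09 m = 7.98855e-11 J. 1 ton_TNT = 4.184e+09 J, so 7.98855e-11 J = 7.98855e-11 / 4.184e+09 = 1.9093093e-20 ton_TNT ≈ 1.909e-20 ton_TNT (4 s.f.). Final answer: 1.909e-20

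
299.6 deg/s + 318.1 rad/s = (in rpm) 1 deg/s = 0.017453293 rad/s, so 299.6 deg/s = 299.6 * 0.017453293 = 5.2290064 rad/s. 318.1 rad/s is already in rad/s. Sum: 5.2290064 + 318.1 = 323.32901 rad/s. 1 rpm = 0.10471976 rad/s, so 323.32901 rad/s = 323.32901 / 0.10471976 = 3087.5646 rpm ≈ 3088 rpm (4 s.f.). Final answer: 3088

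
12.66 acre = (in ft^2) 1 acre = 4046.8564 m^2, so 12.66 acre = 12.66 * 4046.8564 = 51233.202 m^2. 1 ft^2 = 0.09290304 m^2, so 51233.202 m^2 = 51233.202 / 0.09290304 = 551469.6 ft^2 ≈ 5.515e+05 ft^2 (4 s.f.). Final answer: 5.515e+05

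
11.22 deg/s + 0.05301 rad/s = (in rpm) 1 deg/s = 0.017453293 rad/s, so 11.22 deg/s = 11.22 * 0.017453293 = 0.19582594 rad/s. 0.05301 rad/s is already in rad/s. Sum: 0.19582594 + 0.05301 = 0.24883594 rad/s. 1 rpm = 0.10471976 rad/s, so 0.24883594 rad/s = 0.24883594 / 0.10471976 = 2.3762082 rpm ≈ 2.376 rpm (4 s.f.). Final answer: 2.376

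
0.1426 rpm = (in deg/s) 0.8556. Check: 1 rpm = 0.10471976 rad/s, so 0.1426 rpm = 0.1426 * 0.10471976 = 0.014933037 rad/s. 1 deg/s = 0.017453293 rad/s, so 0.014933037 rad/s = 0.014933037 / 0.017453293 = 0.8556 deg/s.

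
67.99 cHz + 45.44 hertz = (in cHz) 1 cHz = 0.01 Hz, so 67.99 cHz = 67.99 * 0.01 = 0.6799 Hz. 45.44 hertz = 45.44 Hz. Sum: 0.6799 + 45.44 = 46.1199 Hz. 1 cHz = 0.01 Hz, so 46.1199 Hz = 46.1199 / 0.01 = 4611.99 cHz ≈ 4612 cHz (4 s.f.). Final answer: 4612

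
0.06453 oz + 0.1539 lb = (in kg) 0.07164. Check: 1 oz = 0.028349523 kg, so 0.06453 oz = 0.06453 * 0.028349523 = 0.0018293947 kg. 1 lb = 0.45359237 kg, so 0.1539 lb = 0.1539 * 0.45359237 = 0.069807866 kg. Sum: 0.0018293947 + 0.069807866 = 0.07163726 kg. Result: 0.07163726 kg ≈ 0.07164 kg (4 s.f.).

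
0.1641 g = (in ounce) 1 g = 0.001 kg, so 0.1641 g = 0.1641 * 0.001 = 0.0001641 kg. 1 ounce = 0.028349523 kg, so 0.0001641 kg = 0.0001641 / 0.028349523 = 0.0057884572 ounce ≈ 0.005788 ounce (4 s.f.). Final answer: 0.005788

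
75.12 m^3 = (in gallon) 1.984e+04. Check: 1 gallon = 0.0037854118 m^3, so 75.12 m^3 = 75.12 / 0.0037854118 = 19844.605 gallon ≈ 1.984e+04 gallon (4 s.f.).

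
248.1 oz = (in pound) 1 oz = 0.028349523 kg, so 248.1 oz = 248.1 * 0.028349523 = 7.0335167 kg. 1 pound = 0.45359237 kg, so 7.0335167 kg = 7.0335167 / 0.45359237 = 15.50625 pound ≈ 15.51 pound (4 s.f.). Final answer: 15.51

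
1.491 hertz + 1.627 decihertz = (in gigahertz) 1.654e-09. Check: 1.491 hertz = 1.491 Hz. 1 decihertz = 0.1 Hz, so 1.627 decihertz = 1.627 * 0.1 = 0.1627 Hz. Sum: 1.491 + 0.1627 = 1.6537 Hz. 1 gigahertz = 1e+09 Hz, so 1.6537 Hz = 1.6537 / 1e+09 = 1.6537e-09 gigahertz ≈ 1.654e-09 gigahertz (4 s.f.).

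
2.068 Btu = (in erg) 2.182e+10. Check: 1 Btu = 1055.0559 J, so 2.068 Btu = 2.068 * 1055.0559 = 2181.8555 J. 1 erg = 1e-07 J, so 2181.8555 J = 2181.8555 / 1e-07 = 2.1818555e+10 erg ≈ 2.182e+10 erg (4 s.f.).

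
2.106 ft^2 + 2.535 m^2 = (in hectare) 1 ft^2 = 0.09290304 m^2, so 2.106 ft^2 = 2.106 * 0.09290304 = 0.1956538 m^2. 2.535 m^2 is already in m^2. Sum: 0.1956538 + 2.535 = 2.7306538 m^2. 1 hectare = 10000 m^2, so 2.7306538 m^2 = 2.7306538 / 10000 = 0.00027306538 hectare ≈ 0.0002731 hectare (4 s.f.). Final answer: 0.0002731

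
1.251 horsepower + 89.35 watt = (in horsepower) 1 horsepower = 745.69987 W, so 1.251 horsepower = 1.251 * 745.69987 = 932.87054 W. 89.35 watt = 89.35 W. Sum: 932.87054 + 89.35 = 1022.2205 W. 1 horsepower = 745.69987 W, so 1022.2205 W = 1022.2205 / 745.69987 = 1.3708203 horsepower ≈ 1.371 horsepower (4 s.f.). Final answer: 1.371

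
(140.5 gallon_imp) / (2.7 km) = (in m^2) 0.0002366. Check: 1 gallon_imp = 0.00454609 m^3, so 140.5 gallon_imp = 140.5 * 0.00454609 = 0.63872564 m^3. 1 km = 1000 m, so 2.7 km = 2.7 * 1000 = 2700 m. Combine: 0.63872564 m^3 / 2700 m = 0.00023656505 m^2. Result: 0.00023656505 m^2 ≈ 0.0002366 m^2 (4 s.f.).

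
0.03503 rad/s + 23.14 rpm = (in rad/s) 0.03503 rad/s is already in rad/s. 1 rpm = 0.10471976 rad/s, so 23.14 rpm = 23.14 * 0.10471976 = 2.4232151 rad/s. Sum: 0.03503 + 2.4232151 = 2.4582451 rad/s. Result: 2.4582451 rad/s ≈ 2.458 rad/s (4 s.f.). Final answer: 2.458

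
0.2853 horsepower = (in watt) 212.7. Check: 1 horsepower = 745.69987 W, so 0.2853 horsepower = 0.2853 * 745.69987 = 212.74817 W. 212.74817 W = 212.74817 watt ≈ 212.7 watt (4 s.f.).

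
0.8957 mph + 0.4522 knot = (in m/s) 0.633. Check: 1 mph = 0.44704 m/s, so 0.8957 mph = 0.8957 * 0.44704 = 0.40041373 m/s. 1 knot = 0.51444444 m/s, so 0.4522 knot = 0.4522 * 0.51444444 = 0.23263178 m/s. Sum: 0.40041373 + 0.23263178 = 0.63304551 m/s. Result: 0.63304551 m/s ≈ 0.633 m/s (4 s.f.).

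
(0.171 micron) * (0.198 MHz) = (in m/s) 1 micron = 1e-06 m, so 0.171 micron = 0.171 * 1e-06 = 1.71e-07 m. 1 MHz = 1000000 Hz, so 0.198 MHz = 0.198 * 1000000 = 198000 Hz. Combine: 1.71e-07 m * 198000 Hz = 0.033858 m/s. Result: 0.033858 m/s ≈ 0.03386 m/s (4 s.f.). Final answer: 0.03386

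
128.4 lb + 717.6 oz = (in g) 1 lb = 0.45359237 kg, so 128.4 lb = 128.4 * 0.45359237 = 58.24126 kg. 1 oz = 0.028349523 kg, so 717.6 oz = 717.6 * 0.028349523 = 20.343618 kg. Sum: 58.24126 + 20.343618 = 78.584878 kg. 1 g = 0.001 kg, so 78.584878 kg = 78.584878 / 0.001 = 78584.878 g ≈ 7.858e+04 g (4 s.f.). Final answer: 7.858e+04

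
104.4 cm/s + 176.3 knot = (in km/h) 330.3. Check: 1 cm/s = 0.01 m/s, so 104.4 cm/s = 104.4 * 0.01 = 1.044 m/s. 1 knot = 0.51444444 m/s, so 176.3 knot = 176.3 * 0.51444444 = 90.696556 m/s. Sum: 1.044 + 90.696556 = 91.740556 m/s. 1 km/h = 0.27777778 m/s, so 91.740556 m/s = 91.740556 / 0.27777778 = 330.266 km/h ≈ 330.3 km/h (4 s.f.).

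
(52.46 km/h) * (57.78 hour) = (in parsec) 1 km/h = 0.27777778 m/s, so 52.46 km/h = 52.46 * 0.27777778 = 14.572222 m/s. 1 hour = 3600 s, so 57.78 hour = 57.78 * 3600 = 208008 s. Combine: 14.572222 m/s * 208008 s = 3031138.8 m. 1 parsec = 3.0856776e+16 m, so 3031138.8 m = 3031138.8 / 3.0856776e+16 = 9.8232518e-11 parsec ≈ 9.823e-11 parsec (4 s.f.). Final answer: 9.823e-11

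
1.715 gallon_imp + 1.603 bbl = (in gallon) 1 gallon_imp = 0.00454609 m^3, so 1.715 gallon_imp = 1.715 * 0.00454609 = 0.0077965444 m^3. 1 bbl = 0.15898729 m^3, so 1.603 bbl = 1.603 * 0.15898729 = 0.25485663 m^3. Sum: 0.0077965444 + 0.25485663 = 0.26265318 m^3. 1 gallon = 0.0037854118 m^3, so 0.26265318 m^3 = 0.26265318 / 0.0037854118 = 69.385629 gallon ≈ 69.39 gallon (4 s.f.). Final answer: 69.39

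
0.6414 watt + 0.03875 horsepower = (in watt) 0.6414 watt = 0.6414 W. 1 horsepower = 745.69987 W, so 0.03875 horsepower = 0.03875 * 745.69987 = 28.89587 W. Sum: 0.6414 + 28.89587 = 29.53727 W. 29.53727 W = 29.53727 watt ≈ 29.54 watt (4 s.f.). Final answer: 29.54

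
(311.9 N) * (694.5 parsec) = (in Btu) 6.335e+18. Check: 311.9 N is already in N. 1 parsec = 3.0856776e+16 m, so 694.5 parsec = 694.5 * 3.0856776e+16 = 2.1430031e+19 m. Combine: 311.9 N * 2.1430031e+19 m = 6.6840266e+21 J. 1 Btu = 1055.0559 J, so 6.6840266e+21 J = 6.6840266e+21 / 1055.0559 = 6.3352349e+18 Btu ≈ 6.335e+18 Btu (4 s.f.).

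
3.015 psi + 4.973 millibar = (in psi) 1 psi = 6894.7573 Pa, so 3.015 psi = 3.015 * 6894.7573 = 20787.693 Pa. 1 millibar = 100 Pa, so 4.973 millibar = 4.973 * 100 = 497.3 Pa. Sum: 20787.693 + 497.3 = 21284.993 Pa. 1 psi = 6894.7573 Pa, so 21284.993 Pa = 21284.993 / 6894.7573 = 3.0871273 psi ≈ 3.087 psi (4 s.f.). Final answer: 3.087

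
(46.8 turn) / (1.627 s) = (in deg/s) 1.036e+04. Check: 1 turn = 6.2831853 rad, so 46.8 turn = 46.8 * 6.2831853 = 294.05307 rad. 1.627 s is already in s. Combine: 294.05307 rad / 1.627 s = 180.7333 rad/s. 1 deg/s = 0.017453293 rad/s, so 180.7333 rad/s = 180.7333 / 0.017453293 = 10355.255 deg/s ≈ 1.036e+04 deg/s (4 s.f.).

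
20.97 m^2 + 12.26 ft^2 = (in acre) 20.97 m^2 is already in m^2. 1 ft^2 = 0.09290304 m^2, so 12.26 ft^2 = 12.26 * 0.09290304 = 1.1389913 m^2. Sum: 20.97 + 1.1389913 = 22.108991 m^2. 1 acre = 4046.8564 m^2, so 22.108991 m^2 = 22.108991 / 4046.8564 = 0.0054632507 acre ≈ 0.005463 acre (4 s.f.). Final answer: 0.005463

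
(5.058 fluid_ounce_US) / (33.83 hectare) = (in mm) 4.422e-07. Check: 1 fluid_ounce_US = 2.957353e-05 m^3, so 5.058 fluid_ounce_US = 5.058 * 2.957353e-05 = 0.00014958291 m^3. 1 hectare = 10000 m^2, so 33.83 hectare = 33.83 * 10000 = 338300 m^2. Combine: 0.00014958291 m^3 / 338300 m^2 = 4.4216055e-10 m. 1 mm = 0.001 m, so 4.4216055e-10 m = 4.4216055e-10 / 0.001 = 4.4216055e-07 mm ≈ 4.422e-07 mm (4 s.f.).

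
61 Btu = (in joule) 1 Btu = 1055.0559 J, so 61 Btu = 61 * 1055.0559 = 64358.407 J. 64358.407 J = 64358.407 joule ≈ 6.436e+04 joule (4 s.f.). Final answer: 6.436e+04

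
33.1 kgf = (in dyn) 3.246e+07. Check: 1 kgf = 9.80665 N, so 33.1 kgf = 33.1 * 9.80665 = 324.60012 N. 1 dyn = 1e-05 N, so 324.60012 N = 324.60012 / 1e-05 = 32460012 dyn ≈ 3.246e+07 dyn (4 s.f.).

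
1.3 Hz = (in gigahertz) 1 gigahertz = 1e+09 Hz, so 1.3 Hz = 1.3 / 1e+09 = 1.3e-09 gigahertz. Final answer: 1.3e-09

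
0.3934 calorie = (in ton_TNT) 3.934e-10. Check: 1 calorie = 4.184 J, so 0.3934 calorie = 0.3934 * 4.184 = 1.6459856 J. 1 ton_TNT = 4.184e+09 J, so 1.6459856 J = 1.6459856 / 4.184e+09 = 3.934e-10 ton_TNT.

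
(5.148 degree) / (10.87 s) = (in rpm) 1 degree = 0.017453293 rad, so 5.148 degree = 5.148 * 0.017453293 = 0.08984955 rad. 10.87 s is already in s. Combine: 0.08984955 rad / 10.87 s = 0.008265828 rad/s. 1 rpm = 0.10471976 rad/s, so 0.008265828 rad/s = 0.008265828 / 0.10471976 = 0.078932843 rpm ≈ 0.07893 rpm (4 s.f.). Final answer: 0.07893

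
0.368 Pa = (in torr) 0.00276. Check: 1 torr = 133.32237 Pa, so 0.368 Pa = 0.368 / 133.32237 = 0.002760227 torr ≈ 0.00276 torr (4 s.f.).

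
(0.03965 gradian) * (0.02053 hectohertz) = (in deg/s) 0.07326. Check: 1 gradian = 0.015707963 rad, so 0.03965 gradian = 0.03965 * 0.015707963 = 0.00062282074 rad. 1 hectohertz = 100 Hz, so 0.02053 hectohertz = 0.02053 * 100 = 2.053 Hz. Combine: 0.00062282074 rad * 2.053 Hz = 0.001278651 rad/s. 1 deg/s = 0.017453293 rad/s, so 0.001278651 rad/s = 0.001278651 / 0.017453293 = 0.073261305 deg/s ≈ 0.07326 deg/s (4 s.f.).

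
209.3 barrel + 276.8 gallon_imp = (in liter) 3.453e+04. Check: 1 barrel = 0.15898729 m^3, so 209.3 barrel = 209.3 * 0.15898729 = 33.276041 m^3. 1 gallon_imp = 0.00454609 m^3, so 276.8 gallon_imp = 276.8 * 0.00454609 = 1.2583577 m^3. Sum: 33.276041 + 1.2583577 = 34.534399 m^3. 1 liter = 0.001 m^3, so 34.534399 m^3 = 34.534399 / 0.001 = 34534.399 liter ≈ 3.453e+04 liter (4 s.f.).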